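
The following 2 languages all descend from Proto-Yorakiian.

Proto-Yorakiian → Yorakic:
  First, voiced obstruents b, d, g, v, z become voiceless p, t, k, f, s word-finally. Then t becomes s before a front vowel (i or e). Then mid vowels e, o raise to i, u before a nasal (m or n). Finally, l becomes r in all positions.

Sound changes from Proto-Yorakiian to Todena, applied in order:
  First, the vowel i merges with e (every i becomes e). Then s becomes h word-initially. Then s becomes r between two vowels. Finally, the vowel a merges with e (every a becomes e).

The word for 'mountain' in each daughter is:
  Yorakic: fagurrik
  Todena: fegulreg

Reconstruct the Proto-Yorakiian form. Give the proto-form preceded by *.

*fagulrig

Position 2: Yorakic has a, Todena has e. Yorakic preserves a here (none of its changes turn any other segment into a), so the proto-segment is *a.
Position 8: Yorakic has k, Todena has g. Todena preserves g here (none of its changes turn any other segment into g), so the proto-segment is *g.
This points to *fagulrig. Verify forward in each daughter:
Yorakic: *fagulrig > fagulrik > fagurrik  (by final devoicing, unconditioned shift)
Todena: *fagulrig > fagulreg > fegulreg  (by vowel merger, vowel merger)
Only *fagulrig yields all of Yorakic fagurrik, Todena fegulreg.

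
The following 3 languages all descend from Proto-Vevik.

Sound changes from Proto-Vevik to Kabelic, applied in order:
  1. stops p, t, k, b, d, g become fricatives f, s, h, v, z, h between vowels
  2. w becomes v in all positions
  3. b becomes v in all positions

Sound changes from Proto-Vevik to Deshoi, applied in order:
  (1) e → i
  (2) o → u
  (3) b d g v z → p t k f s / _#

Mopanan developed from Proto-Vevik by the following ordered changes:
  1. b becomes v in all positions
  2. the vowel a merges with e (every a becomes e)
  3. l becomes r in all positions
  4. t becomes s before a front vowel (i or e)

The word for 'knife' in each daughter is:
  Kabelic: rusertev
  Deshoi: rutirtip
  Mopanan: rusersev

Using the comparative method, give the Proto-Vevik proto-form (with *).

*ruterteb

Position 6: Kabelic has t, Deshoi has t, Mopanan has s. Kabelic preserves t here (none of its changes turn any other segment into t), so the proto-segment is *t.
Position 3: Kabelic has s, Deshoi has t, Mopanan has s. Taking the neighbouring segments as reconstructed: Kabelic s could go back to *t or *s; Deshoi t can only go back to *t; Mopanan s could go back to *t or *s — the one source consistent with every daughter is *t.
Continuing position by position gives *ruterteb; check it forward:
Kabelic: start from *ruterteb.
  rule 1 (intervocalic lenition): ruterteb → ruserteb
  rule 2: no change — ruserteb
  rule 3 (unconditioned shift): ruserteb → rusertev
  ⇒ Kabelic rusertev
Deshoi: *ruterteb
  ruterteb → rutirtib   [vowel merger]
  rutirtib (rule 2 does not apply)
  rutirtib → rutirtip   [final devoicing]
  giving Deshoi rutirtip.
Mopanan: *ruterteb
  ruterteb → rutertev   [unconditioned shift]
  rutertev (rule 2 does not apply)
  rutertev (rule 3 does not apply)
  rutertev → rusersev   [palatalisation]
  giving Mopanan rusersev.
Only *ruterteb yields all of Kabelic rusertev, Deshoi rutirtip, Mopanan rusersev.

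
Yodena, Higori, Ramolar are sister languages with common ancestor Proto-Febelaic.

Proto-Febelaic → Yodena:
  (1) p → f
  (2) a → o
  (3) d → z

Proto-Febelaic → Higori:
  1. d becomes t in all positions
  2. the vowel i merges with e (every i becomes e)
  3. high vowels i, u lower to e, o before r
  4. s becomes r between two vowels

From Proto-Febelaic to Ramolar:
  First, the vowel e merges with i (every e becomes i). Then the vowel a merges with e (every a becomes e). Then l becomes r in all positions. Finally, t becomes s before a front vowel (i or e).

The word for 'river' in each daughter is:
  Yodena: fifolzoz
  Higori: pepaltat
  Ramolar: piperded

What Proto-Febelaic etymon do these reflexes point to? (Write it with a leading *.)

*pipaldad

Position 7: Yodena has o, Higori has a, Ramolar has e. Higori preserves a here (none of its changes turn any other segment into a), so the proto-segment is *a.
Position 3: Yodena has f, Higori has p, Ramolar has p. Higori preserves p here (none of its changes turn any other segment into p), so the proto-segment is *p.
Position 5: Yodena has l, Higori has l, Ramolar has r. Yodena preserves l here (none of its changes turn any other segment into l), so the proto-segment is *l.
Verify the candidate proto-form against each daughter:
Yodena: start from *pipaldad.
  rule 1 (unconditioned shift): pipaldad → fifaldad
  rule 2 (vowel merger): fifaldad → fifoldod
  rule 3 (unconditioned shift): fifoldod → fifolzoz
  ⇒ Yodena fifolzoz
Higori: *pipaldad > pipaltat > pepaltat  (by unconditioned shift, vowel merger)
Ramolar: *pipaldad > pipelded > piperded  (by vowel merger, unconditioned shift)
Only *pipaldad yields all of Yodena fifolzoz, Higori pepaltat, Ramolar piperded.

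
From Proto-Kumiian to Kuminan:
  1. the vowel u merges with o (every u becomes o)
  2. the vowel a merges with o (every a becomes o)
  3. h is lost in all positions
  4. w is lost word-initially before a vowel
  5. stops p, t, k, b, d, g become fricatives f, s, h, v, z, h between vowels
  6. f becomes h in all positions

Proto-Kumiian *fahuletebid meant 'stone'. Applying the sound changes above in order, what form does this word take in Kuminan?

hoolesevid

Kuminan: start from *fahuletebid.
  rule 1 (vowel merger): fahuletebid → faholetebid
  rule 2 (vowel merger): faholetebid → foholetebid
  rule 3 (h-loss): foholetebid → fooletebid
  rule 4: no change — fooletebid
  rule 5 (intervocalic lenition): fooletebid → foolesevid
  rule 6 (unconditioned shift): foolesevid → hoolesevid
  ⇒ Kuminan hoolesevid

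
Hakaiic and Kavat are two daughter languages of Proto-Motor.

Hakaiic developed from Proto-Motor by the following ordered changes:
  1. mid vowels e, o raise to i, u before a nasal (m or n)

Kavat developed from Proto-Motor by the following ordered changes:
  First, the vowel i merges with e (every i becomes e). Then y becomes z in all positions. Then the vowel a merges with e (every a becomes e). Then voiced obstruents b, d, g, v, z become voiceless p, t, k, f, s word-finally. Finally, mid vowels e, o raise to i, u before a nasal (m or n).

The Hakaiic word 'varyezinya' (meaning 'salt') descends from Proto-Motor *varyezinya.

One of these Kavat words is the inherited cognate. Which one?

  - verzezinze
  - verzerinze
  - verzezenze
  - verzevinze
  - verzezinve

verzezinze

Kavat: *varyezinya
  varyezinya → varyezenya   [vowel merger]
  varyezenya → varzezenza   [unconditioned shift]
  varzezenza → verzezenze   [vowel merger]
  verzezenze (rule 4 does not apply)
  verzezenze → verzezinze   [pre-nasal raising]
  giving Kavat verzezinze.
The other candidates each miss or misapply at least one Kavat change.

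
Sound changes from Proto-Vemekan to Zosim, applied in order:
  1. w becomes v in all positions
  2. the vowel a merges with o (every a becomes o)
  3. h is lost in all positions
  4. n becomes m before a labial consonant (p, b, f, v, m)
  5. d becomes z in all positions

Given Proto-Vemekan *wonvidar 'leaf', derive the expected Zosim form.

vomvizor

Zosim: *wonvidar
  wonvidar → vonvidar   [unconditioned shift]
  vonvidar → vonvidor   [vowel merger]
  vonvidor (rule 3 does not apply)
  vonvidor → vomvidor   [nasal place assimilation]
  vomvidor → vomvizor   [unconditioned shift]
  giving Zosim vomvizor.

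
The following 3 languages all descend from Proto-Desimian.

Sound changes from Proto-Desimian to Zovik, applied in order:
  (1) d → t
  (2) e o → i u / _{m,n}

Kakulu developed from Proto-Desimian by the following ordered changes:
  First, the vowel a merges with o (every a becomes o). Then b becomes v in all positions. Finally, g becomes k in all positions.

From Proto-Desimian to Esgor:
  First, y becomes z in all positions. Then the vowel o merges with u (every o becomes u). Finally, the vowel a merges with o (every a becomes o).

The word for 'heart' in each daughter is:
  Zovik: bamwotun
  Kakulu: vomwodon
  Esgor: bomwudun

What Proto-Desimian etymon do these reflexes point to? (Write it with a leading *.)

Position 7: Zovik has u, Kakulu has o, Esgor has u. Taking the neighbouring segments as reconstructed: Zovik u could go back to *o or *u; Kakulu o could go back to *a or *o; Esgor u could go back to *o or *u — the one source consistent with every daughter is *o.
Position 1: Zovik has b, Kakulu has v, Esgor has b. Zovik preserves b here (none of its changes turn any other segment into b), so the proto-segment is *b.
Position 6: Zovik has t, Kakulu has d, Esgor has d. Kakulu preserves d here (none of its changes turn any other segment into d), so the proto-segment is *d.
Verify the candidate proto-form against each daughter:
Zovik: *bamwodon
  bamwodon → bamwoton   [unconditioned shift]
  bamwoton → bamwotun   [pre-nasal raising]
  giving Zovik bamwotun.
Kakulu: *bamwodon
  bamwodon → bomwodon   [vowel merger]
  bomwodon → vomwodon   [unconditioned shift]
  vomwodon (rule 3 does not apply)
  giving Kakulu vomwodon.
Esgor: *bamwodon
  bamwodon (rule 1 does not apply)
  bamwodon → bamwudun   [vowel merger]
  bamwudun → bomwudun   [vowel merger]
  giving Esgor bomwudun.
*bamwodon is the unique common source.

*bamwodon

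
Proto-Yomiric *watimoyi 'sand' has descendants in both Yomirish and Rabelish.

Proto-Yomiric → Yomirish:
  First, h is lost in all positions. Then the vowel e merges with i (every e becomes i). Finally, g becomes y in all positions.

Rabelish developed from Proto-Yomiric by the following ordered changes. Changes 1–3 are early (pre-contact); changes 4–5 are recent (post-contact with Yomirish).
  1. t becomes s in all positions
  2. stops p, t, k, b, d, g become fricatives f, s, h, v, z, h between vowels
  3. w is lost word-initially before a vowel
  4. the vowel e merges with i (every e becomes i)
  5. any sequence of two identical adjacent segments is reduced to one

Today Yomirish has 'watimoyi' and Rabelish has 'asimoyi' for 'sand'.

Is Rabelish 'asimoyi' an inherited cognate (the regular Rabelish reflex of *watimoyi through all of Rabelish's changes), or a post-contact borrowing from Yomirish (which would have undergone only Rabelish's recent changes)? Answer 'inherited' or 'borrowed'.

inherited

If inherited, *watimoyi would pass through all of Rabelish's changes:
Rabelish: *watimoyi > wasimoyi > asimoyi  (by unconditioned shift, glide loss)
If borrowed from Yomirish 'watimoyi' after the early changes, it would undergo only the recent ones:
  rule 4 (vowel merger): no change (watimoyi)
  rule 5 (degemination): no change (watimoyi)
  ⇒ as a loan: watimoyi
Rabelish 'asimoyi' matches the inherited outcome exactly, so it is an inherited cognate, not a loan.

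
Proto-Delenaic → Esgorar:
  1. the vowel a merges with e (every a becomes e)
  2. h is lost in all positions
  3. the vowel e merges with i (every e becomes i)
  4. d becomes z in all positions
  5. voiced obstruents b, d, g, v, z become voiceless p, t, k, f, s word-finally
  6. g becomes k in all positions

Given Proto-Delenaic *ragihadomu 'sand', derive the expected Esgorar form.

Esgorar: *ragihadomu > regihedomu > regiedomu > rigiidomu > rigiizomu > rikiizomu  (by vowel merger, h-loss, vowel merger, unconditioned shift, unconditioned shift)

rikiizomu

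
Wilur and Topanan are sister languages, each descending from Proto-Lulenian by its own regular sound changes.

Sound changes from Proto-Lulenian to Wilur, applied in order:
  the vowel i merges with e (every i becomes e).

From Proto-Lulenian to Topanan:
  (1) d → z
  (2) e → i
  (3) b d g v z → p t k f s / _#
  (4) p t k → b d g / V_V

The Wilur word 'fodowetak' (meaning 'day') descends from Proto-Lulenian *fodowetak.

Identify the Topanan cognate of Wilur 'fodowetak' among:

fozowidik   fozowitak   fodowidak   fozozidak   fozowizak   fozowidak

Topanan: *fodowetak
  fodowetak → fozowetak   [unconditioned shift]
  fozowetak → fozowitak   [vowel merger]
  fozowitak (rule 3 does not apply)
  fozowitak → fozowidak   [intervocalic voicing]
  giving Topanan fozowidak.
Only 'fozowidak' matches the regular Topanan development of *fodowetak.

fozowidak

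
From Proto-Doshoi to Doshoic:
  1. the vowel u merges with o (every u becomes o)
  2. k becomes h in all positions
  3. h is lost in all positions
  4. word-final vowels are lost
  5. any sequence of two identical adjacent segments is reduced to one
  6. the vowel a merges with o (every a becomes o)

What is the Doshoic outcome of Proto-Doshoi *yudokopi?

yodop

Doshoic: *yudokopi
  yudokopi → yodokopi   [vowel merger]
  yodokopi → yodohopi   [unconditioned shift]
  yodohopi → yodoopi   [h-loss]
  yodoopi → yodoop   [apocope]
  yodoop → yodop   [degemination]
  yodop (rule 6 does not apply)
  giving Doshoic yodop.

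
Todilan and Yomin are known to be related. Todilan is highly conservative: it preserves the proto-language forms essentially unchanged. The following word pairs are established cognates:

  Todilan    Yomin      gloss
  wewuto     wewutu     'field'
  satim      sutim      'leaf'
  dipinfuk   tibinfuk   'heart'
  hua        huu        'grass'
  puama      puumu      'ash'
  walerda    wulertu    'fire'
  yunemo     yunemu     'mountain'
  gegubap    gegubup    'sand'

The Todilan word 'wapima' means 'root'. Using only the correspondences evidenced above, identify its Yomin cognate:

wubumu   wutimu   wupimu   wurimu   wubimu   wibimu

gegubap ~ gegubup — Todilan a corresponds to Yomin u after a consonant, before a labial obstruent.
dipinfuk ~ tibinfuk — Todilan p corresponds to Yomin b between vowels (before a front vowel).
puama ~ puumu, walerda ~ wulertu — Todilan a corresponds to Yomin u word-finally.
Applying these to Todilan 'wapima':
  wapima → wupima   (a→u after a consonant, before a labial obstruent)
  wupima → wubima   (p→b between vowels (before a front vowel))
  wubima → wubimu   (a→u word-finally)
So the Yomin cognate is 'wubimu'.

wubimu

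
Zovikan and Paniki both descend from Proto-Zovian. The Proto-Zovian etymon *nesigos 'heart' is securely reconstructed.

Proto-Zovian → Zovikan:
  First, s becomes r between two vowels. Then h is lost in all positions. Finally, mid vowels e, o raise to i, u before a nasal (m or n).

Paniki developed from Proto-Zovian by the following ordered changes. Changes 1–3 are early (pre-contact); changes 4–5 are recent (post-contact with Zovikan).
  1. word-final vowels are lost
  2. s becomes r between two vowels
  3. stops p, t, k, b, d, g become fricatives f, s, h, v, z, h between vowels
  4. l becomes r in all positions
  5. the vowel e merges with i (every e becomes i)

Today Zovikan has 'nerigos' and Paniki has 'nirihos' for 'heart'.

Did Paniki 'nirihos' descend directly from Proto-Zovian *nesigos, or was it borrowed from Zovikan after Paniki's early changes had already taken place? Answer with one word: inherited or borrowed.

If inherited, *nesigos would pass through all of Paniki's changes:
Paniki: start from *nesigos.
  rule 1: no change — nesigos
  rule 2 (rhotacism): nesigos → nerigos
  rule 3 (intervocalic lenition): nerigos → nerihos
  rule 4: no change — nerihos
  rule 5 (vowel merger): nerihos → nirihos
  ⇒ Paniki nirihos
If borrowed from Zovikan 'nerigos' after the early changes, it would undergo only the recent ones:
  rule 4 (unconditioned shift): no change (nerigos)
  rule 5 (vowel merger): nerigos → nirigos
  ⇒ as a loan: nirigos
Paniki 'nirihos' matches the inherited outcome exactly, so it is an inherited cognate, not a loan.

inherited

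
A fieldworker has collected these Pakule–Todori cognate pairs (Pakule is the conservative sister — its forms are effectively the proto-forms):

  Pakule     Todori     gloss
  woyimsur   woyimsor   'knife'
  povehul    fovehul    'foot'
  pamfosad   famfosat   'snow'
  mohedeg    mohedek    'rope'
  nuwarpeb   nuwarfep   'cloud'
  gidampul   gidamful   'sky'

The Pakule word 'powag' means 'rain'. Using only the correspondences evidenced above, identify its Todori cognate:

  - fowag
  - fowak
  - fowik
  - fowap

povehul ~ fovehul — Pakule p corresponds to Todori f word-initially before a back vowel.
mohedeg ~ mohedek — Pakule g corresponds to Todori k word-finally.
Applying these to Pakule 'powag':
  powag → fowag   (p→f word-initially before a back vowel)
  fowag → fowak   (g→k word-finally)
So the Todori cognate is 'fowak'.

fowak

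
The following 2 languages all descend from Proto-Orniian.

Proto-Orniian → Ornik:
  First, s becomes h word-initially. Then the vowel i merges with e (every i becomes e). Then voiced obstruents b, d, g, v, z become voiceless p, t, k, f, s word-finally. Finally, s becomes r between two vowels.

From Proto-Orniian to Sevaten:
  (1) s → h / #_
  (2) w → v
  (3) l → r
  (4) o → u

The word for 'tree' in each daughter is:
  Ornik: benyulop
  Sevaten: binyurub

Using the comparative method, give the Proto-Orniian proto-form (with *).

Position 8: Ornik has p, Sevaten has b. Sevaten preserves b here (none of its changes turn any other segment into b), so the proto-segment is *b.
Position 2: Ornik has e, Sevaten has i. Sevaten preserves i here (none of its changes turn any other segment into i), so the proto-segment is *i.
Position 6: Ornik has l, Sevaten has r. Ornik preserves l here (none of its changes turn any other segment into l), so the proto-segment is *l.
This points to *binyulob. Verify forward in each daughter:
Ornik: *binyulob
  binyulob (rule 1 does not apply)
  binyulob → benyulob   [vowel merger]
  benyulob → benyulop   [final devoicing]
  benyulop (rule 4 does not apply)
  giving Ornik benyulop.
Sevaten: *binyulob > binyurob > binyurub  (by unconditioned shift, vowel merger)
No other proto-form is consistent with every reflex, so the reconstruction is *binyulob.

*binyulob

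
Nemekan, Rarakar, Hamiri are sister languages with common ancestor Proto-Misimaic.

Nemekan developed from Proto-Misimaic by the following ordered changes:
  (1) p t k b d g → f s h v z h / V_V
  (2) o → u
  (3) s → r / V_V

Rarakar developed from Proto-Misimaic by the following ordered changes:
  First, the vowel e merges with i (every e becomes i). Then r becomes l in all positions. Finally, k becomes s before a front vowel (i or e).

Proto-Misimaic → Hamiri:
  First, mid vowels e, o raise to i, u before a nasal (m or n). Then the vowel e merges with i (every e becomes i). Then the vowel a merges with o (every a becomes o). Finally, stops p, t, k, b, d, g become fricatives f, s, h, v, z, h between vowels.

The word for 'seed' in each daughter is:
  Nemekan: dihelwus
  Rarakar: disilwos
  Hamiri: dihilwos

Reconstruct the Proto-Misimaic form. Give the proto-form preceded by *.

Position 7: Nemekan has u, Rarakar has o, Hamiri has o. Rarakar preserves o here (none of its changes turn any other segment into o), so the proto-segment is *o.
Position 3: Nemekan has h, Rarakar has s, Hamiri has h. Taking the neighbouring segments as reconstructed: Nemekan h could go back to *k or *g or *h; Rarakar s could go back to *k or *s; Hamiri h could go back to *k or *g or *h — the one source consistent with every daughter is *k.
Position 4: Nemekan has e, Rarakar has i, Hamiri has i. Nemekan preserves e here (none of its changes turn any other segment into e), so the proto-segment is *e.
Continuing position by position gives *dikelwos; check it forward:
Nemekan: *dikelwos > dihelwos > dihelwus  (by intervocalic lenition, vowel merger)
Rarakar: *dikelwos > dikilwos > disilwos  (by vowel merger, palatalisation)
Hamiri: start from *dikelwos.
  rule 1: no change — dikelwos
  rule 2 (vowel merger): dikelwos → dikilwos
  rule 3: no change — dikilwos
  rule 4 (intervocalic lenition): dikilwos → dihilwos
  ⇒ Hamiri dihilwos
*dikelwos is the unique common source.

*dikelwos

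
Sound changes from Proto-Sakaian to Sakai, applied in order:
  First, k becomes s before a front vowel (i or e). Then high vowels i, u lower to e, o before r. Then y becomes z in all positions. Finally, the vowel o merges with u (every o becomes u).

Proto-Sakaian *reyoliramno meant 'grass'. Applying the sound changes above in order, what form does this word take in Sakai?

Sakai: *reyoliramno
  reyoliramno (rule 1 does not apply)
  reyoliramno → reyoleramno   [pre-rhotic lowering]
  reyoleramno → rezoleramno   [unconditioned shift]
  rezoleramno → rezuleramnu   [vowel merger]
  giving Sakai rezuleramnu.

rezuleramnu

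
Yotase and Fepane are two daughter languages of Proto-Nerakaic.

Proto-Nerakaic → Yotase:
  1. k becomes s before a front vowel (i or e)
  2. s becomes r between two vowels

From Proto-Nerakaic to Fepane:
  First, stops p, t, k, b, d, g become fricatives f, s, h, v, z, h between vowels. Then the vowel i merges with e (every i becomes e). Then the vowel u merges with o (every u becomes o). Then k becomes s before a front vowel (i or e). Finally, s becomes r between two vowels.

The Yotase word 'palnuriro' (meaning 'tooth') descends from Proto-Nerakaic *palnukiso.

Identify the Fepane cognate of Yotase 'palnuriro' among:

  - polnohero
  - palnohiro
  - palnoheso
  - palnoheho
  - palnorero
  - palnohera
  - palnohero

Fepane: start from *palnukiso.
  rule 1 (intervocalic lenition): palnukiso → palnuhiso
  rule 2 (vowel merger): palnuhiso → palnuheso
  rule 3 (vowel merger): palnuheso → palnoheso
  rule 4: no change — palnoheso
  rule 5 (rhotacism): palnoheso → palnohero
  ⇒ Fepane palnohero
Only 'palnohero' matches the regular Fepane development of *palnukiso.

palnohero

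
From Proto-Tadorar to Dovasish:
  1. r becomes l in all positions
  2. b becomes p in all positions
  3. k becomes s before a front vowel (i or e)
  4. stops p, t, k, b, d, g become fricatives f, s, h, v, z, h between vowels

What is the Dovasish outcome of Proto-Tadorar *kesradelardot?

seslazelaldot

Dovasish: start from *kesradelardot.
  rule 1 (unconditioned shift): kesradelardot → kesladelaldot
  rule 2: no change — kesladelaldot
  rule 3 (palatalisation): kesladelaldot → sesladelaldot
  rule 4 (intervocalic lenition): sesladelaldot → seslazelaldot
  ⇒ Dovasish seslazelaldot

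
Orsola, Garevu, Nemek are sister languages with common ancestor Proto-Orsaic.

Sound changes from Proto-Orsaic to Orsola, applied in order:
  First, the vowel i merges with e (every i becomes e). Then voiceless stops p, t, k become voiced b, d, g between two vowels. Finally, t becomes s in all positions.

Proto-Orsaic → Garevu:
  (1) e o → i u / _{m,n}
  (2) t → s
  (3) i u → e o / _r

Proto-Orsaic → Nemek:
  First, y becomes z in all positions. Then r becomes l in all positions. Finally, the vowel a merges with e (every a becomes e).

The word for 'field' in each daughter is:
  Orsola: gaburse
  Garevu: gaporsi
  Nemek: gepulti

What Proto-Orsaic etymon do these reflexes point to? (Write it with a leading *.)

Position 5: Orsola has r, Garevu has r, Nemek has l. Orsola preserves r here (none of its changes turn any other segment into r), so the proto-segment is *r.
Position 4: Orsola has u, Garevu has o, Nemek has u. Orsola preserves u here (none of its changes turn any other segment into u), so the proto-segment is *u.
Position 3: Orsola has b, Garevu has p, Nemek has p. Garevu preserves p here (none of its changes turn any other segment into p), so the proto-segment is *p.
This points to *gapurti. Verify forward in each daughter:
Orsola: *gapurti
  gapurti → gapurte   [vowel merger]
  gapurte → gaburte   [intervocalic voicing]
  gaburte → gaburse   [unconditioned shift]
  giving Orsola gaburse.
Garevu: *gapurti
  gapurti (rule 1 does not apply)
  gapurti → gapursi   [unconditioned shift]
  gapursi → gaporsi   [pre-rhotic lowering]
  giving Garevu gaporsi.
Nemek: *gapurti
  gapurti (rule 1 does not apply)
  gapurti → gapulti   [unconditioned shift]
  gapulti → gepulti   [vowel merger]
  giving Nemek gepulti.
*gapurti is the unique common source.

*gapurti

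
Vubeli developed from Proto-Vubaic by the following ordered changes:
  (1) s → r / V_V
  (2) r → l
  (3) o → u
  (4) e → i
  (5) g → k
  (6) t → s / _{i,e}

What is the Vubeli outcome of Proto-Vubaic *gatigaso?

Vubeli: start from *gatigaso.
  rule 1 (rhotacism): gatigaso → gatigaro
  rule 2 (unconditioned shift): gatigaro → gatigalo
  rule 3 (vowel merger): gatigalo → gatigalu
  rule 4: no change — gatigalu
  rule 5 (unconditioned shift): gatigalu → katikalu
  rule 6 (palatalisation): katikalu → kasikalu
  ⇒ Vubeli kasikalu

kasikalu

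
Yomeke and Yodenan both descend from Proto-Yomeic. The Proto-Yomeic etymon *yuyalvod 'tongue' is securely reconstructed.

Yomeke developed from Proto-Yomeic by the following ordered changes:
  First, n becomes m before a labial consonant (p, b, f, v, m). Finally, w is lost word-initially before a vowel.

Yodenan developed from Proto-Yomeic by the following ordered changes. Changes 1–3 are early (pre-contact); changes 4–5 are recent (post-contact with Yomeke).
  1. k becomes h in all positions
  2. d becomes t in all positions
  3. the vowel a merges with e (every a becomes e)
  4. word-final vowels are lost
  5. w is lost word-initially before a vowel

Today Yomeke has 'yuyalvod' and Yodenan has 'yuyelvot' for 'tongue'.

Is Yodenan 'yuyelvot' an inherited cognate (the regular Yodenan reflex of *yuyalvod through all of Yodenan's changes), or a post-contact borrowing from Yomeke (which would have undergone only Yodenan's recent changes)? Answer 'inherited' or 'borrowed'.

If inherited, *yuyalvod would pass through all of Yodenan's changes:
Yodenan: *yuyalvod
  yuyalvod (rule 1 does not apply)
  yuyalvod → yuyalvot   [unconditioned shift]
  yuyalvot → yuyelvot   [vowel merger]
  yuyelvot (rule 4 does not apply)
  yuyelvot (rule 5 does not apply)
  giving Yodenan yuyelvot.
If borrowed from Yomeke 'yuyalvod' after the early changes, it would undergo only the recent ones:
  rule 4 (apocope): no change (yuyalvod)
  rule 5 (glide loss): no change (yuyalvod)
  ⇒ as a loan: yuyalvod
Yodenan 'yuyelvot' matches the inherited outcome exactly, so it is an inherited cognate, not a loan.

inherited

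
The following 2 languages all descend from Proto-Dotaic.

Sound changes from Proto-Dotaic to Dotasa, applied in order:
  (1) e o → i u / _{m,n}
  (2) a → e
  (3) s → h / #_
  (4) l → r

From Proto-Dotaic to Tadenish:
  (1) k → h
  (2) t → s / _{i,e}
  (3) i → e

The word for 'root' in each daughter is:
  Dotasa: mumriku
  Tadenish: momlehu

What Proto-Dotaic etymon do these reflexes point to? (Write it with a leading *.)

Position 5: Dotasa has i, Tadenish has e. Taking the neighbouring segments as reconstructed: Dotasa i can only go back to *i; Tadenish e could go back to *e or *i — the one source consistent with every daughter is *i.
Position 6: Dotasa has k, Tadenish has h. Dotasa preserves k here (none of its changes turn any other segment into k), so the proto-segment is *k.
Verify the candidate proto-form against each daughter:
Dotasa: start from *momliku.
  rule 1 (pre-nasal raising): momliku → mumliku
  rule 2: no change — mumliku
  rule 3: no change — mumliku
  rule 4 (unconditioned shift): mumliku → mumriku
  ⇒ Dotasa mumriku
Tadenish: *momliku > momlihu > momlehu  (by unconditioned shift, vowel merger)
*momliku is the unique common source.

*momliku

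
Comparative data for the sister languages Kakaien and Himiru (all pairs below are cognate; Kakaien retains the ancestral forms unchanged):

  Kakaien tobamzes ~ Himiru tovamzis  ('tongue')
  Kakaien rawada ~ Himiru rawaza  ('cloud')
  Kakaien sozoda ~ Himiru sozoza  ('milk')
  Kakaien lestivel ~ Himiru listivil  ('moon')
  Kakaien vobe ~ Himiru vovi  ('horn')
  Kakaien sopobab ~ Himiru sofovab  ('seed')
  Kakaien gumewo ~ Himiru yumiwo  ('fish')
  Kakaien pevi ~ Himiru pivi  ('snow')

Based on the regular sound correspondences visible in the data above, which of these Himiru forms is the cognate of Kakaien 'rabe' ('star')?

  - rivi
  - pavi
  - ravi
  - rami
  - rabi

vobe ~ vovi — Kakaien b corresponds to Himiru v between vowels (before a front vowel).
vobe ~ vovi — Kakaien e corresponds to Himiru i word-finally.
Applying these to Kakaien 'rabe':
  rabe → rave   (b→v between vowels (before a front vowel))
  rave → ravi   (e→i word-finally)
So the Himiru cognate is 'ravi'.

ravi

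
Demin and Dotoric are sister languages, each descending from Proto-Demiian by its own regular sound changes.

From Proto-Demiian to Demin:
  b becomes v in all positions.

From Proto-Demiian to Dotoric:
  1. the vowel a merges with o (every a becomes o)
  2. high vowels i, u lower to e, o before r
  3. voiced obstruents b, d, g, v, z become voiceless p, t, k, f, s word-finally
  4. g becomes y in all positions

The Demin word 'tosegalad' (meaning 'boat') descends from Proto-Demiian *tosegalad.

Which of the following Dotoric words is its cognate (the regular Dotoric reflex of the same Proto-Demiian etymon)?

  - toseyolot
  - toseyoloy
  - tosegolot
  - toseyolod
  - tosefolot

toseyolot

Dotoric: start from *tosegalad.
  rule 1 (vowel merger): tosegalad → tosegolod
  rule 2: no change — tosegolod
  rule 3 (final devoicing): tosegolod → tosegolot
  rule 4 (unconditioned shift): tosegolot → toseyolot
  ⇒ Dotoric toseyolot
The other candidates each miss or misapply at least one Dotoric change.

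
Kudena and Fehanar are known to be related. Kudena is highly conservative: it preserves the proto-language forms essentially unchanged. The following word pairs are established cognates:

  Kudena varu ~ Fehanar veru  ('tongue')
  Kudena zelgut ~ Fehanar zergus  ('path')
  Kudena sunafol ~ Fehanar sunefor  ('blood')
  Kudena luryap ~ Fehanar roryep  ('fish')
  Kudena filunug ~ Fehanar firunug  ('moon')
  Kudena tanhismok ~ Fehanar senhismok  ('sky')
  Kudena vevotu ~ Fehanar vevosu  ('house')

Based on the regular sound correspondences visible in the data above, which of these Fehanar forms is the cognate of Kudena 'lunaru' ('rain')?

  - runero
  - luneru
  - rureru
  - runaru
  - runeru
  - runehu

runeru

luryap ~ roryep — Kudena l corresponds to Fehanar r word-initially before a back vowel.
varu ~ veru — Kudena a corresponds to Fehanar e after a consonant, before r.
Applying these to Kudena 'lunaru':
  lunaru → runaru   (l→r word-initially before a back vowel)
  runaru → runeru   (a→e after a consonant, before r)
So the Fehanar cognate is 'runeru'.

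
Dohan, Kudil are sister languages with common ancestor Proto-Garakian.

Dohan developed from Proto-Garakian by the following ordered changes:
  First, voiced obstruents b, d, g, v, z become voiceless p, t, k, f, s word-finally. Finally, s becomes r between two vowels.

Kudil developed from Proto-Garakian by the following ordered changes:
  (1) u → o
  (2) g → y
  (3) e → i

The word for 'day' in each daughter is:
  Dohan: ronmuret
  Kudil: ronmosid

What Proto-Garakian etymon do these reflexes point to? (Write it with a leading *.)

Position 7: Dohan has e, Kudil has i. Dohan preserves e here (none of its changes turn any other segment into e), so the proto-segment is *e.
Position 8: Dohan has t, Kudil has d. Kudil preserves d here (none of its changes turn any other segment into d), so the proto-segment is *d.
Continuing position by position gives *ronmused; check it forward:
Dohan: *ronmused
  ronmused → ronmuset   [final devoicing]
  ronmuset → ronmuret   [rhotacism]
  giving Dohan ronmuret.
Kudil: *ronmused > ronmosed > ronmosid  (by vowel merger, vowel merger)
Only *ronmused yields all of Dohan ronmuret, Kudil ronmosid.

*ronmused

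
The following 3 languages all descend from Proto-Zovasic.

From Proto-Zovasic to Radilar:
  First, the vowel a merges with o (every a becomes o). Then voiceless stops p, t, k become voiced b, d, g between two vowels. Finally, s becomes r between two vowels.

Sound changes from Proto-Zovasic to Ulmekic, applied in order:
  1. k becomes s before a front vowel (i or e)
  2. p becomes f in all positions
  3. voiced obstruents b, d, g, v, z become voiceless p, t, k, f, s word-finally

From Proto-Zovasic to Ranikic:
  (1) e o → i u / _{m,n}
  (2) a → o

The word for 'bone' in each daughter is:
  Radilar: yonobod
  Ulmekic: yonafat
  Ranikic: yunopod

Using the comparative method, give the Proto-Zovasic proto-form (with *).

Position 6: Radilar has o, Ulmekic has a, Ranikic has o. Ulmekic preserves a here (none of its changes turn any other segment into a), so the proto-segment is *a.
Position 5: Radilar has b, Ulmekic has f, Ranikic has p. Ranikic preserves p here (none of its changes turn any other segment into p), so the proto-segment is *p.
Continuing position by position gives *yonapad; check it forward:
Radilar: start from *yonapad.
  rule 1 (vowel merger): yonapad → yonopod
  rule 2 (intervocalic voicing): yonopod → yonobod
  rule 3: no change — yonobod
  ⇒ Radilar yonobod
Ulmekic: *yonapad > yonafad > yonafat  (by unconditioned shift, final devoicing)
Ranikic: *yonapad
  yonapad → yunapad   [pre-nasal raising]
  yunapad → yunopod   [vowel merger]
  giving Ranikic yunopod.
*yonapad is the unique common source.

*yonapad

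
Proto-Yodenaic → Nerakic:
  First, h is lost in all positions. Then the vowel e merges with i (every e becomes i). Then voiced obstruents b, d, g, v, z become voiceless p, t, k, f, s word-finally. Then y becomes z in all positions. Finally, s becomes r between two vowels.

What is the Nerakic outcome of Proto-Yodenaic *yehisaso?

ziiraro

Nerakic: start from *yehisaso.
  rule 1 (h-loss): yehisaso → yeisaso
  rule 2 (vowel merger): yeisaso → yiisaso
  rule 3: no change — yiisaso
  rule 4 (unconditioned shift): yiisaso → ziisaso
  rule 5 (rhotacism): ziisaso → ziiraro
  ⇒ Nerakic ziiraro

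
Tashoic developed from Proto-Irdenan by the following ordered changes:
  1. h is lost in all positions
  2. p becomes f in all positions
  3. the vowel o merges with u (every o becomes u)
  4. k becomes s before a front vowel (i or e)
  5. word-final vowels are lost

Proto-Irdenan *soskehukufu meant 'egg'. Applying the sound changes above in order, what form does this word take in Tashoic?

susseukuf

Tashoic: start from *soskehukufu.
  rule 1 (h-loss): soskehukufu → soskeukufu
  rule 2: no change — soskeukufu
  rule 3 (vowel merger): soskeukufu → suskeukufu
  rule 4 (palatalisation): suskeukufu → susseukufu
  rule 5 (apocope): susseukufu → susseukuf
  ⇒ Tashoic susseukuf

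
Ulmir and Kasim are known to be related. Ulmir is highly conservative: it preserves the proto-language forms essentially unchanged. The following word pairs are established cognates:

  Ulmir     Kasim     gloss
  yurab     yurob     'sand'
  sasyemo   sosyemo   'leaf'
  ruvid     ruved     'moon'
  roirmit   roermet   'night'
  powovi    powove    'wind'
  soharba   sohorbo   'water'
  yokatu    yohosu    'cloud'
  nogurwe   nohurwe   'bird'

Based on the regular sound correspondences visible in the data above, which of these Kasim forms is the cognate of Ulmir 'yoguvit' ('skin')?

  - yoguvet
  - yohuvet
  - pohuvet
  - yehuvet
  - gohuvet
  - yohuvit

yohuvet

nogurwe ~ nohurwe — Ulmir g corresponds to Kasim h between vowels (before a back vowel).
ruvid ~ ruved, roirmit ~ roermet — Ulmir i corresponds to Kasim e after a consonant, before a consonant other than r, m, n, p, b, f, v.
Applying these to Ulmir 'yoguvit':
  yoguvit → yohuvit   (g→h between vowels (before a back vowel))
  yohuvit → yohuvet   (i→e after a consonant, before a consonant other than r, m, n, p, b, f, v)
So the Kasim cognate is 'yohuvet'.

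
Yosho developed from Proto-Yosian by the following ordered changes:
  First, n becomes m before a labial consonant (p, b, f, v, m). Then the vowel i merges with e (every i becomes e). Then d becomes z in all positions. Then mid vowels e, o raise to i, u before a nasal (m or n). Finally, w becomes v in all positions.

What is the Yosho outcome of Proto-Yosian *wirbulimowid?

verbulimovez

Yosho: *wirbulimowid
  wirbulimowid (rule 1 does not apply)
  wirbulimowid → werbulemowed   [vowel merger]
  werbulemowed → werbulemowez   [unconditioned shift]
  werbulemowez → werbulimowez   [pre-nasal raising]
  werbulimowez → verbulimovez   [unconditioned shift]
  giving Yosho verbulimovez.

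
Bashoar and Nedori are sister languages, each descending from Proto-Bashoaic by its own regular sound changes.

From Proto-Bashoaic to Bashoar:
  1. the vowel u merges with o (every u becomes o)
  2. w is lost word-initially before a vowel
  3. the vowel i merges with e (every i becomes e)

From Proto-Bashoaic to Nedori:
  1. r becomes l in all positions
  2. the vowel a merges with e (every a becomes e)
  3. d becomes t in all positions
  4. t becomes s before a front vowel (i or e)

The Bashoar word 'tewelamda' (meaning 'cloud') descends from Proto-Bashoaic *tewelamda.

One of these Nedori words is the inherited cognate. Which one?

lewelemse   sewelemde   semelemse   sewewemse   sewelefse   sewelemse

sewelemse

Nedori: *tewelamda > tewelemde > tewelemte > sewelemse  (by vowel merger, unconditioned shift, palatalisation)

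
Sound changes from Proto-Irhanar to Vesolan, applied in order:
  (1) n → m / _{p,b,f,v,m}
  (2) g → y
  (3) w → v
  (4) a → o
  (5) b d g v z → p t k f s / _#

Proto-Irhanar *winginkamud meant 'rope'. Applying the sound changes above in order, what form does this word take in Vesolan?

Vesolan: *winginkamud
  winginkamud (rule 1 does not apply)
  winginkamud → winyinkamud   [unconditioned shift]
  winyinkamud → vinyinkamud   [unconditioned shift]
  vinyinkamud → vinyinkomud   [vowel merger]
  vinyinkomud → vinyinkomut   [final devoicing]
  giving Vesolan vinyinkomut.

vinyinkomut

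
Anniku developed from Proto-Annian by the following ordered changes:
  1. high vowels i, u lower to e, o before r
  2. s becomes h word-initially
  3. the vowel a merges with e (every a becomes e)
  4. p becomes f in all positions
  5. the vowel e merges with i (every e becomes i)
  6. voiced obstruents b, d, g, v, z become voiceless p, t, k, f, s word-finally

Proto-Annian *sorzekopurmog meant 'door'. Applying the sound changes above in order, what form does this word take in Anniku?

Anniku: *sorzekopurmog
  sorzekopurmog → sorzekopormog   [pre-rhotic lowering]
  sorzekopormog → horzekopormog   [debuccalisation]
  horzekopormog (rule 3 does not apply)
  horzekopormog → horzekoformog   [unconditioned shift]
  horzekoformog → horzikoformog   [vowel merger]
  horzikoformog → horzikoformok   [final devoicing]
  giving Anniku horzikoformok.

horzikoformok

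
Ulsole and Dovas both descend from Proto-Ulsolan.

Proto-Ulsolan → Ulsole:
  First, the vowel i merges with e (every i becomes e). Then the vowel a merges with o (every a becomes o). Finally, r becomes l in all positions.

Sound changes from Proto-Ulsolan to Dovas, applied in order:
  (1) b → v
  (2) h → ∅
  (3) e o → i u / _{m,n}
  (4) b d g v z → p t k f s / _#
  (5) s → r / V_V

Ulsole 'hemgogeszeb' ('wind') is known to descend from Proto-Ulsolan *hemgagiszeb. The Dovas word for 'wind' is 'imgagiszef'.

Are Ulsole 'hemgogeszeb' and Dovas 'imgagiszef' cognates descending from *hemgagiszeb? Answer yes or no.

Derive the expected Dovas reflex of *hemgagiszeb:
Dovas: start from *hemgagiszeb.
  rule 1 (unconditioned shift): hemgagiszeb → hemgagiszev
  rule 2 (h-loss): hemgagiszev → emgagiszev
  rule 3 (pre-nasal raising): emgagiszev → imgagiszev
  rule 4 (final devoicing): imgagiszev → imgagiszef
  rule 5: no change — imgagiszef
  ⇒ Dovas imgagiszef
Dovas 'imgagiszef' matches the regular reflex exactly, so the pair is cognate.

yes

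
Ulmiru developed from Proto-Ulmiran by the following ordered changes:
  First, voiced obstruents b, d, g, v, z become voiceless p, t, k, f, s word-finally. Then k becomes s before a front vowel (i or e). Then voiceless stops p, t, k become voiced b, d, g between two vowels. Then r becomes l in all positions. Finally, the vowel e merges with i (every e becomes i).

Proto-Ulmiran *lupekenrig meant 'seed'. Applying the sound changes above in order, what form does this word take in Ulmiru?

lubisinlik

Ulmiru: start from *lupekenrig.
  rule 1 (final devoicing): lupekenrig → lupekenrik
  rule 2 (palatalisation): lupekenrik → lupesenrik
  rule 3 (intervocalic voicing): lupesenrik → lubesenrik
  rule 4 (unconditioned shift): lubesenrik → lubesenlik
  rule 5 (vowel merger): lubesenlik → lubisinlik
  ⇒ Ulmiru lubisinlik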